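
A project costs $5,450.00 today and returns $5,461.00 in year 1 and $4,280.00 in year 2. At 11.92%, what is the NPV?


Formula: NPV = C0 + C1/(1+r) + C2/(1+r)^2
Discount C1: $5,461.00 / (1 + 0.1192) = $4,879.38
Discount C2: $4,280.00 / (1 + 0.1192)^2 = $3,416.87
NPV = -$5,450.00 + $4,879.38 + $3,416.87 = $2,846.25

$2,846.25


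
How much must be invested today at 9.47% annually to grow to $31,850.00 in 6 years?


Formula: PV = FV / (1 + r)^n
Substituting: PV = $31,850.00 / (1 + 0.0947)^6
Discount factor: (1.0947)^6 = 1.72096
PV = $31,850.00 / 1.72096 = $18,507.12

$18,507.12


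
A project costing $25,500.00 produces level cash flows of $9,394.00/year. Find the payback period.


Formula: Payback = investment / annual cash flow
Substituting: Payback = $25,500.00 / $9,394.00
Payback = 2.7145 years

2.7145 years


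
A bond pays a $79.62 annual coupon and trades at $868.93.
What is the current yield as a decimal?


Formula: Current yield = annual coupon / price
Substituting: CY = $79.62 / $868.93
CY = 0.09163

0.09163


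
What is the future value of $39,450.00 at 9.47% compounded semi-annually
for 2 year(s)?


Formula: FV = P * (1 + r/m)^(m*t)
Period rate: r/m = 0.0947 / 2 = 0.04735
Total periods: m*t = 2 * 2 = 4
Growth factor: (1 + 0.04735)^4 = 1.203282
FV = $39,450.00 * 1.203282 = $47,469.47

$47,469.47


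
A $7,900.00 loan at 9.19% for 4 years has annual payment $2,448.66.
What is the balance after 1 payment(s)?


Formula: Balance = PV*(1+r)^k - PMT*((1+r)^k - 1)/r
Growth: (1 + 0.0919)^1 = 1.0919
Accumulated factor: ((1+r)^k - 1)/r = 1.0
Balance = $7,900.00 * 1.0919 - $2,448.66 * 1.0
Balance = $6,177.35

$6,177.35


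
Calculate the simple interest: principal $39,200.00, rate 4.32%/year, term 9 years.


Formula: I = P * r * t
Substituting: I = $39,200.00 * 0.0432 * 9
Step: I = $39,200.00 * 0.3888
I = $15,240.96

$15,240.96


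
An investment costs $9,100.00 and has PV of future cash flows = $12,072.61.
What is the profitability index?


Formula: PI = PV(cash flows) / initial investment
Substituting: PI = $12,072.61 / $9,100.00
PI = 1.3267

1.3267


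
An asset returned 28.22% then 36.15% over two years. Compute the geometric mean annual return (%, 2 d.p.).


Formula: Geometric mean = ((1+r1)*(1+r2))^(1/2) - 1
Product: (1 + 0.2822) * (1 + 0.3615) = 1.2822 * 1.3615 = 1.745715
Square root: 1.745715^0.5 = 1.321255
Geometric mean = 1.321255 - 1 = 0.321255
As percentage: 32.13%

32.13%


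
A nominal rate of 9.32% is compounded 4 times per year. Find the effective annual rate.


Formula: EAR = (1 + r/m)^m - 1
Period rate: r/m = 0.0932 / 4 = 0.0233
Compounding: (1 + 0.0233)^4 = 1.096508
EAR = 1.096508 - 1 = 0.096508

0.096508


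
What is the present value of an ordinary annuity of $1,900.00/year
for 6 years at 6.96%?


Formula: PV = PMT * (1 - (1+r)^(-n)) / r
Discount factor: (1 + 0.0696)^(-6) = 0.667839
Bracket: 1 - 0.667839 = 0.332161
PV = $1,900.00 * 0.332161 / 0.0696 = $9,067.62

$9,067.62


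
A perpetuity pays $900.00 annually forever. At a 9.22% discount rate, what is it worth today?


Formula: PV = C / r
Substituting: PV = $900.00 / 0.0922
PV = $9,761.39

$9,761.39


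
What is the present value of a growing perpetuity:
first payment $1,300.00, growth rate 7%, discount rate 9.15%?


Formula: PV = C / (r - g)
Spread: r - g = 0.0915 - 0.07 = 0.0215
Substituting: PV = $1,300.00 / 0.0215
PV = $60,465.12

$60,465.12


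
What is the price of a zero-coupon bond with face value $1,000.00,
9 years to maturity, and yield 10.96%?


Formula: Price = FV / (1 + r)^n
Substituting: Price = $1,000.00 / (1 + 0.1096)^9
Discount factor: (1.1096)^9 = 2.549753
Price = $1,000.00 / 2.549753 = $392.19

$392.19


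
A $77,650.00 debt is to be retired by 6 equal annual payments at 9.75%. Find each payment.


Formula: PMT = PV * r / (1 - (1+r)^(-n))
Denominator: 1 - (1 + 0.0975)^(-6) = 0.427767
Numerator: $77,650.00 * 0.0975 = 7570.875
PMT = 7570.875 / 0.427767 = $17,698.59

$17,698.59


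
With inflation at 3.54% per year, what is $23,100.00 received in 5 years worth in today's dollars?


Formula: Real value = nominal / (1 + inflation)^years
Price level: (1 + 0.0354)^5 = 1.189983
Real value = $23,100.00 / 1.189983 = $19,412.04

$19,412.04


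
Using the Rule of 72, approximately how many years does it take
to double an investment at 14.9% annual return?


Formula: Years ≈ 72 / r
Substituting: Years ≈ 72 / 14.9
Years ≈ 4.8

4.8 years


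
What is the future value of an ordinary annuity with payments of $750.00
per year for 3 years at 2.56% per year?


Formula: FV = PMT * ((1+r)^n - 1) / r
Growth factor: (1 + 0.0256)^3 = 1.078783
Numerator: 1.078783 - 1 = 0.078783
FV = $750.00 * 0.078783 / 0.0256 = $2,308.09

$2,308.09


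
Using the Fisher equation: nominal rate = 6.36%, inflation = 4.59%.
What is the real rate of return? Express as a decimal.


Formula: (1 + r_real) = (1 + r_nom) / (1 + inflation)
Substituting: (1 + r_real) = 1.0636 / 1.0459
(1 + r_real) = 1.016923
r_real = 1.016923 - 1 = 0.016923

0.016923


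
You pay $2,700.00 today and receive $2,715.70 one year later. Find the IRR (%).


Formula: IRR = C1/C0 - 1
Substituting: IRR = $2,715.70 / $2,700.00 - 1
Ratio: 1.005815 - 1 = 0.005815
IRR = 0.5815%

0.5815%


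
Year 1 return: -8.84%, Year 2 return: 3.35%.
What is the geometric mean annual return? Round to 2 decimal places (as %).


Formula: Geometric mean = ((1+r1)*(1+r2))^(1/2) - 1
Product: (1 + -0.0884) * (1 + 0.0335) = 0.9116 * 1.0335 = 0.942139
Square root: 0.942139^0.5 = 0.970638
Geometric mean = 0.970638 - 1 = -0.029362
As percentage: -2.94%

-2.94%


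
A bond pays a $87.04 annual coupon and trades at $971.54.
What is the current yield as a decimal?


Formula: Current yield = annual coupon / price
Substituting: CY = $87.04 / $971.54
CY = 0.08959

0.08959


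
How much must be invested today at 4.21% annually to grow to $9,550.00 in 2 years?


Formula: PV = FV / (1 + r)^n
Substituting: PV = $9,550.00 / (1 + 0.0421)^2
Discount factor: (1.0421)^2 = 1.085972
PV = $9,550.00 / 1.085972 = $8,793.96

$8,793.96


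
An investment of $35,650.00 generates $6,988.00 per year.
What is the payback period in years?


Formula: Payback = investment / annual cash flow
Substituting: Payback = $35,650.00 / $6,988.00
Payback = 5.1016 years

5.1016 years


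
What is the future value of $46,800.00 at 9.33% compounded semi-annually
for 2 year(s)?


Formula: FV = P * (1 + r/m)^(m*t)
Period rate: r/m = 0.0933 / 2 = 0.04665
Total periods: m*t = 2 * 2 = 4
Growth factor: (1 + 0.04665)^4 = 1.200068
FV = $46,800.00 * 1.200068 = $56,163.19

$56,163.19


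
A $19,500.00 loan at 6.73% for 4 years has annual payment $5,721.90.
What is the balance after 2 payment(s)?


Formula: Balance = PV*(1+r)^k - PMT*((1+r)^k - 1)/r
Growth: (1 + 0.0673)^2 = 1.139129
Accumulated factor: ((1+r)^k - 1)/r = 2.0673
Balance = $19,500.00 * 1.139129 - $5,721.90 * 2.0673
Balance = $10,384.14

$10,384.14


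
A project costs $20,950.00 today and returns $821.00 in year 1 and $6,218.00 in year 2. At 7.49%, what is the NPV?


Formula: NPV = C0 + C1/(1+r) + C2/(1+r)^2
Discount C1: $821.00 / (1 + 0.0749) = $763.79
Discount C2: $6,218.00 / (1 + 0.0749)^2 = $5,381.64
NPV = -$20,950.00 + $763.79 + $5,381.64 = -$14,804.57

-$14,804.57


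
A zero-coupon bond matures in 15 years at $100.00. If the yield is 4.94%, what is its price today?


Formula: Price = FV / (1 + r)^n
Substituting: Price = $100.00 / (1 + 0.0494)^15
Discount factor: (1.0494)^15 = 2.06118
Price = $100.00 / 2.06118 = $48.52

$48.52


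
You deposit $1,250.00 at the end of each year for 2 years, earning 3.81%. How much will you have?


Formula: FV = PMT * ((1+r)^n - 1) / r
Growth factor: (1 + 0.0381)^2 = 1.077652
Numerator: 1.077652 - 1 = 0.077652
FV = $1,250.00 * 0.077652 / 0.0381 = $2,547.63

$2,547.63


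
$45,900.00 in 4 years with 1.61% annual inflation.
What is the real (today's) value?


Formula: Real value = nominal / (1 + inflation)^years
Price level: (1 + 0.0161)^4 = 1.065972
Real value = $45,900.00 / 1.065972 = $43,059.29

$43,059.29


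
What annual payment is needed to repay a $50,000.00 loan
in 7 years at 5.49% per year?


Formula: PMT = PV * r / (1 - (1+r)^(-n))
Denominator: 1 - (1 + 0.0549)^(-7) = 0.312107
Numerator: $50,000.00 * 0.0549 = 2745.0
PMT = 2745.0 / 0.312107 = $8,795.06

$8,795.06


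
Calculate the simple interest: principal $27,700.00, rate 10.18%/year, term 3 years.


Formula: I = P * r * t
Substituting: I = $27,700.00 * 0.1018 * 3
Step: I = $27,700.00 * 0.3054
I = $8,459.58

$8,459.58


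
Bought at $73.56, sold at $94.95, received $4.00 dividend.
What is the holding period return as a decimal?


Formula: HPR = (P1 - P0 + D) / P0
Gain: $94.95 - $73.56 + $4.00 = $25.39
HPR = $25.39 / $73.56 = 0.3452

0.3452


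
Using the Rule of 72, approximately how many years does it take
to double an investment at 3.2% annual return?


Formula: Years ≈ 72 / r
Substituting: Years ≈ 72 / 3.2
Years ≈ 22.5

22.5 years


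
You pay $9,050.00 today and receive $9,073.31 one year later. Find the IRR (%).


Formula: IRR = C1/C0 - 1
Substituting: IRR = $9,073.31 / $9,050.00 - 1
Ratio: 1.002576 - 1 = 0.002576
IRR = 0.2576%

0.2576%


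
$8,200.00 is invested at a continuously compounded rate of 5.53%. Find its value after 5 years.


Formula: FV = P * e^(r*t)
Exponent: r*t = 0.0553 * 5 = 0.2765
e^(0.2765) = 1.318507
FV = $8,200.00 * 1.318507 = $10,811.76

$10,811.76


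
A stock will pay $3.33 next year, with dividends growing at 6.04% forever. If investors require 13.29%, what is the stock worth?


Formula: P = D1 / (r - g)
Spread: r - g = 0.1329 - 0.0604 = 0.0725
Substituting: P = $3.33 / 0.0725
P = $45.93

$45.93


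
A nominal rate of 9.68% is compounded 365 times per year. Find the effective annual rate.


Formula: EAR = (1 + r/m)^m - 1
Period rate: r/m = 0.0968 / 365 = 0.000265
Compounding: (1 + 0.000265)^365 = 1.101626
EAR = 1.101626 - 1 = 0.101626

0.101626


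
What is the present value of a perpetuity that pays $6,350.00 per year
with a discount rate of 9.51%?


Formula: PV = C / r
Substituting: PV = $6,350.00 / 0.0951
PV = $66,771.82

$66,771.82


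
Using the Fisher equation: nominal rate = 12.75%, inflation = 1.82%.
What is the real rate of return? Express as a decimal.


Formula: (1 + r_real) = (1 + r_nom) / (1 + inflation)
Substituting: (1 + r_real) = 1.1275 / 1.0182
(1 + r_real) = 1.107346
r_real = 1.107346 - 1 = 0.107346

0.107346


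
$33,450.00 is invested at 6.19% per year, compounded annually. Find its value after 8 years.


Formula: FV = P * (1 + r)^n
Substituting: FV = $33,450.00 * (1 + 0.0619)^8
Growth factor: (1.0619)^8 = 1.616847
FV = $33,450.00 * 1.616847 = $54,083.54

$54,083.54


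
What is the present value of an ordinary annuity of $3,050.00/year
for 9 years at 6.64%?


Formula: PV = PMT * (1 - (1+r)^(-n)) / r
Discount factor: (1 + 0.0664)^(-9) = 0.560685
Bracket: 1 - 0.560685 = 0.439315
PV = $3,050.00 * 0.439315 / 0.0664 = $20,179.39

$20,179.39


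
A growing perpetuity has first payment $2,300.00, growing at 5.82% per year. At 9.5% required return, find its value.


Formula: PV = C / (r - g)
Spread: r - g = 0.095 - 0.0582 = 0.0368
Substituting: PV = $2,300.00 / 0.0368
PV = $62,500.00

$62,500.00


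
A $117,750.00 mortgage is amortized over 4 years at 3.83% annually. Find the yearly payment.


Formula: PMT = PV * r / (1 - (1+r)^(-n))
Denominator: 1 - (1 + 0.0383)^(-4) = 0.139584
Numerator: $117,750.00 * 0.0383 = 4509.825
PMT = 4509.825 / 0.139584 = $32,309.09

$32,309.09


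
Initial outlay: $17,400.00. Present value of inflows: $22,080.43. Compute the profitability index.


Formula: PI = PV(cash flows) / initial investment
Substituting: PI = $22,080.43 / $17,400.00
PI = 1.269

1.269


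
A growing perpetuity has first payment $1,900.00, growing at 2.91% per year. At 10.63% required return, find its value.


Formula: PV = C / (r - g)
Spread: r - g = 0.1063 - 0.0291 = 0.0772
Substituting: PV = $1,900.00 / 0.0772
PV = $24,611.40

$24,611.40


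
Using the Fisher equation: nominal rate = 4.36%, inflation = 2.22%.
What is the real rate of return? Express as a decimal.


Formula: (1 + r_real) = (1 + r_nom) / (1 + inflation)
Substituting: (1 + r_real) = 1.0436 / 1.0222
(1 + r_real) = 1.020935
r_real = 1.020935 - 1 = 0.020935

0.020935


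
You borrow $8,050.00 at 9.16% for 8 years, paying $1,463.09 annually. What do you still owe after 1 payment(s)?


Formula: Balance = PV*(1+r)^k - PMT*((1+r)^k - 1)/r
Growth: (1 + 0.0916)^1 = 1.0916
Accumulated factor: ((1+r)^k - 1)/r = 1.0
Balance = $8,050.00 * 1.0916 - $1,463.09 * 1.0
Balance = $7,324.29

$7,324.29


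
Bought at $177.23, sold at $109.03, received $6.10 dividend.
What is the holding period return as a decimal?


Formula: HPR = (P1 - P0 + D) / P0
Gain: $109.03 - $177.23 + $6.10 = -$62.10
HPR = -$62.10 / $177.23 = -0.3504

-0.3504


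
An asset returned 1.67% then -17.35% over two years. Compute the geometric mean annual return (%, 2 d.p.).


Formula: Geometric mean = ((1+r1)*(1+r2))^(1/2) - 1
Product: (1 + 0.0167) * (1 + -0.1735) = 1.0167 * 0.8265 = 0.840303
Square root: 0.840303^0.5 = 0.91668
Geometric mean = 0.91668 - 1 = -0.08332
As percentage: -8.33%

-8.33%


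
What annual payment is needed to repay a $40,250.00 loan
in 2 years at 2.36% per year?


Formula: PMT = PV * r / (1 - (1+r)^(-n))
Denominator: 1 - (1 + 0.0236)^(-2) = 0.04558
Numerator: $40,250.00 * 0.0236 = 949.9
PMT = 949.9 / 0.04558 = $20,840.19

$20,840.19


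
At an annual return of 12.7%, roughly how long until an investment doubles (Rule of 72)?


Formula: Years ≈ 72 / r
Substituting: Years ≈ 72 / 12.7
Years ≈ 5.7

5.7 years


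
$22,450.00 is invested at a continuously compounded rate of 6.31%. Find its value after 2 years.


Formula: FV = P * e^(r*t)
Exponent: r*t = 0.0631 * 2 = 0.1262
e^(0.1262) = 1.134509
FV = $22,450.00 * 1.134509 = $25,469.73

$25,469.73


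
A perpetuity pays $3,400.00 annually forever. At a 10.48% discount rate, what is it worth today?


Formula: PV = C / r
Substituting: PV = $3,400.00 / 0.1048
PV = $32,442.75

$32,442.75


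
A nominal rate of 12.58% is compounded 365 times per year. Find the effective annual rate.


Formula: EAR = (1 + r/m)^m - 1
Period rate: r/m = 0.1258 / 365 = 0.000345
Compounding: (1 + 0.000345)^365 = 1.134031
EAR = 1.134031 - 1 = 0.134031

0.134031


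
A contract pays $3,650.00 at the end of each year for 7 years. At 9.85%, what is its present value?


Formula: PV = PMT * (1 - (1+r)^(-n)) / r
Discount factor: (1 + 0.0985)^(-7) = 0.518083
Bracket: 1 - 0.518083 = 0.481917
PV = $3,650.00 * 0.481917 / 0.0985 = $17,857.83

$17,857.83


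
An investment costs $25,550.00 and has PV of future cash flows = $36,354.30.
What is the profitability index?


Formula: PI = PV(cash flows) / initial investment
Substituting: PI = $36,354.30 / $25,550.00
PI = 1.4229

1.4229


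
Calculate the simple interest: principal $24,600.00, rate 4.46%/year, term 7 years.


Formula: I = P * r * t
Substituting: I = $24,600.00 * 0.0446 * 7
Step: I = $24,600.00 * 0.3122
I = $7,680.12

$7,680.12


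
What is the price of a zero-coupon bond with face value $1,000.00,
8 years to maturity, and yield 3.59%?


Formula: Price = FV / (1 + r)^n
Substituting: Price = $1,000.00 / (1 + 0.0359)^8
Discount factor: (1.0359)^8 = 1.325997
Price = $1,000.00 / 1.325997 = $754.15

$754.15


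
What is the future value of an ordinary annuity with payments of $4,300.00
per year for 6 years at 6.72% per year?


Formula: FV = PMT * ((1+r)^n - 1) / r
Growth factor: (1 + 0.0672)^6 = 1.477321
Numerator: 1.477321 - 1 = 0.477321
FV = $4,300.00 * 0.477321 / 0.0672 = $30,542.87

$30,542.87


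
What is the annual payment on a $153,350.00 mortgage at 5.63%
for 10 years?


Formula: PMT = PV * r / (1 - (1+r)^(-n))
Denominator: 1 - (1 + 0.0563)^(-10) = 0.421735
Numerator: $153,350.00 * 0.0563 = 8633.605
PMT = 8633.605 / 0.421735 = $20,471.65

$20,471.65


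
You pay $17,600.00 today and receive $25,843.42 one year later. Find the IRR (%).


Formula: IRR = C1/C0 - 1
Substituting: IRR = $25,843.42 / $17,600.00 - 1
Ratio: 1.468376 - 1 = 0.468376
IRR = 46.8376%

46.8376%


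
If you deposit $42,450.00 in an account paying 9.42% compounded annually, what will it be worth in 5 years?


Formula: FV = P * (1 + r)^n
Substituting: FV = $42,450.00 * (1 + 0.0942)^5
Growth factor: (1.0942)^5 = 1.568496
FV = $42,450.00 * 1.568496 = $66,582.68

$66,582.68


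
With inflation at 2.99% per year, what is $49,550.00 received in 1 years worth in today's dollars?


Formula: Real value = nominal / (1 + inflation)^years
Price level: (1 + 0.0299)^1 = 1.0299
Real value = $49,550.00 / 1.0299 = $48,111.47

$48,111.47


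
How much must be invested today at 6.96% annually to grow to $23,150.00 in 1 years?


Formula: PV = FV / (1 + r)^n
Substituting: PV = $23,150.00 / (1 + 0.0696)^1
Discount factor: (1.0696)^1 = 1.0696
PV = $23,150.00 / 1.0696 = $21,643.61

$21,643.61


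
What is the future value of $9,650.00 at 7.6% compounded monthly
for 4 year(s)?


Formula: FV = P * (1 + r/m)^(m*t)
Period rate: r/m = 0.076 / 12 = 0.006333
Total periods: m*t = 12 * 4 = 48
Growth factor: (1 + 0.006333)^48 = 1.35397
FV = $9,650.00 * 1.35397 = $13,065.82

$13,065.82


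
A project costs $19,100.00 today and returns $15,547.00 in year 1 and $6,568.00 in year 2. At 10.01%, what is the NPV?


Formula: NPV = C0 + C1/(1+r) + C2/(1+r)^2
Discount C1: $15,547.00 / (1 + 0.1001) = $14,132.35
Discount C2: $6,568.00 / (1 + 0.1001)^2 = $5,427.11
NPV = -$19,100.00 + $14,132.35 + $5,427.11 = $459.46

$459.46


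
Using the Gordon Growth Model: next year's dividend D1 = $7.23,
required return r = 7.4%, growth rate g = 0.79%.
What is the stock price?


Formula: P = D1 / (r - g)
Spread: r - g = 0.074 - 0.0079 = 0.0661
Substituting: P = $7.23 / 0.0661
P = $109.38

$109.38


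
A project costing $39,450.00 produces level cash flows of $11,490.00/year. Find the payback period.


Formula: Payback = investment / annual cash flow
Substituting: Payback = $39,450.00 / $11,490.00
Payback = 3.4334 years

3.4334 years


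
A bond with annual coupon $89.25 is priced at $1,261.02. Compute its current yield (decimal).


Formula: Current yield = annual coupon / price
Substituting: CY = $89.25 / $1,261.02
CY = 0.070776

0.070776


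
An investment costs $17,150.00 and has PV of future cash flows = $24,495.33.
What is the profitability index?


Formula: PI = PV(cash flows) / initial investment
Substituting: PI = $24,495.33 / $17,150.00
PI = 1.4283

1.4283


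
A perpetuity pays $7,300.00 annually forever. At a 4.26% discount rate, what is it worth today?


Formula: PV = C / r
Substituting: PV = $7,300.00 / 0.0426
PV = $171,361.50

$171,361.50


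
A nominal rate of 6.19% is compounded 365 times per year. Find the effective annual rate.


Formula: EAR = (1 + r/m)^m - 1
Period rate: r/m = 0.0619 / 365 = 0.00017
Compounding: (1 + 0.00017)^365 = 1.06385
EAR = 1.06385 - 1 = 0.06385

0.06385


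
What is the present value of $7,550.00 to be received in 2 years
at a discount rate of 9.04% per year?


Formula: PV = FV / (1 + r)^n
Substituting: PV = $7,550.00 / (1 + 0.0904)^2
Discount factor: (1.0904)^2 = 1.188972
PV = $7,550.00 / 1.188972 = $6,350.02

$6,350.02


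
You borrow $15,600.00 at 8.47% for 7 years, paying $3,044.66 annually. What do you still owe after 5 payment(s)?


Formula: Balance = PV*(1+r)^k - PMT*((1+r)^k - 1)/r
Growth: (1 + 0.0847)^5 = 1.501579
Accumulated factor: ((1+r)^k - 1)/r = 5.921831
Balance = $15,600.00 * 1.501579 - $3,044.66 * 5.921831
Balance = $5,394.67

$5,394.67


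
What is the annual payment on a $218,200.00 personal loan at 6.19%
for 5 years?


Formula: PMT = PV * r / (1 - (1+r)^(-n))
Denominator: 1 - (1 + 0.0619)^(-5) = 0.259403
Numerator: $218,200.00 * 0.0619 = 13506.58
PMT = 13506.58 / 0.259403 = $52,067.92

$52,067.92


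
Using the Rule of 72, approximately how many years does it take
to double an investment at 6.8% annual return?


Formula: Years ≈ 72 / r
Substituting: Years ≈ 72 / 6.8
Years ≈ 10.6

10.6 years


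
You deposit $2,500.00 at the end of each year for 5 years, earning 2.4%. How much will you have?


Formula: FV = PMT * ((1+r)^n - 1) / r
Growth factor: (1 + 0.024)^5 = 1.1259
Numerator: 1.1259 - 1 = 0.1259
FV = $2,500.00 * 0.1259 / 0.024 = $13,114.57

$13,114.57


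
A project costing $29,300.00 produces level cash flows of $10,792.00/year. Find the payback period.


Formula: Payback = investment / annual cash flow
Substituting: Payback = $29,300.00 / $10,792.00
Payback = 2.715 years

2.715 years


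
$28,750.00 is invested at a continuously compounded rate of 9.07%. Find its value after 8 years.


Formula: FV = P * e^(r*t)
Exponent: r*t = 0.0907 * 8 = 0.7256
e^(0.7256) = 2.06597
FV = $28,750.00 * 2.06597 = $59,396.65

$59,396.65


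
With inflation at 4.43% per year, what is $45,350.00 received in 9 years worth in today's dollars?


Formula: Real value = nominal / (1 + inflation)^years
Price level: (1 + 0.0443)^9 = 1.47716
Real value = $45,350.00 / 1.47716 = $30,700.81

$30,700.81


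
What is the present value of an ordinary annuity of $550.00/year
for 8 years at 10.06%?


Formula: PV = PMT * (1 - (1+r)^(-n)) / r
Discount factor: (1 + 0.1006)^(-8) = 0.464477
Bracket: 1 - 0.464477 = 0.535523
PV = $550.00 * 0.535523 / 0.1006 = $2,927.81

$2,927.81


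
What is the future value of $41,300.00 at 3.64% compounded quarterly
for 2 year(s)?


Formula: FV = P * (1 + r/m)^(m*t)
Period rate: r/m = 0.0364 / 4 = 0.0091
Total periods: m*t = 4 * 2 = 8
Growth factor: (1 + 0.0091)^8 = 1.075161
FV = $41,300.00 * 1.075161 = $44,404.16

$44,404.16


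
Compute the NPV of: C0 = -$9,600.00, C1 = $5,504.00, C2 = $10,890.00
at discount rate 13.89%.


Formula: NPV = C0 + C1/(1+r) + C2/(1+r)^2
Discount C1: $5,504.00 / (1 + 0.1389) = $4,832.73
Discount C2: $10,890.00 / (1 + 0.1389)^2 = $8,395.70
NPV = -$9,600.00 + $4,832.73 + $8,395.70 = $3,628.43

$3,628.43


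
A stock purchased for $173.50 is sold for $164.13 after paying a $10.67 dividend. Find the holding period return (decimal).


Formula: HPR = (P1 - P0 + D) / P0
Gain: $164.13 - $173.50 + $10.67 = $1.30
HPR = $1.30 / $173.50 = 0.0075

0.0075


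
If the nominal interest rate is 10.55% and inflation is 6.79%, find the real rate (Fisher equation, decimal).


Formula: (1 + r_real) = (1 + r_nom) / (1 + inflation)
Substituting: (1 + r_real) = 1.1055 / 1.0679
(1 + r_real) = 1.035209
r_real = 1.035209 - 1 = 0.035209

0.035209


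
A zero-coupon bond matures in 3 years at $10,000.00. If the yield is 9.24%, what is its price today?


Formula: Price = FV / (1 + r)^n
Substituting: Price = $10,000.00 / (1 + 0.0924)^3
Discount factor: (1.0924)^3 = 1.303602
Price = $10,000.00 / 1.303602 = $7,671.05

$7,671.05


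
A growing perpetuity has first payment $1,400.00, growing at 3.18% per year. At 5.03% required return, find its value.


Formula: PV = C / (r - g)
Spread: r - g = 0.0503 - 0.0318 = 0.0185
Substituting: PV = $1,400.00 / 0.0185
PV = $75,675.68

$75,675.68


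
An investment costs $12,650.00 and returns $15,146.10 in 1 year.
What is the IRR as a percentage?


Formula: IRR = C1/C0 - 1
Substituting: IRR = $15,146.10 / $12,650.00 - 1
Ratio: 1.19732 - 1 = 0.19732
IRR = 19.732%

19.732%


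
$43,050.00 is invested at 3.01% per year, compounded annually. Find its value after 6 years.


Formula: FV = P * (1 + r)^n
Substituting: FV = $43,050.00 * (1 + 0.0301)^6
Growth factor: (1.0301)^6 = 1.194748
FV = $43,050.00 * 1.194748 = $51,433.90

$51,433.90


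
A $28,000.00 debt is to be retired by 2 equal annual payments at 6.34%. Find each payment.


Formula: PMT = PV * r / (1 - (1+r)^(-n))
Denominator: 1 - (1 + 0.0634)^(-2) = 0.115686
Numerator: $28,000.00 * 0.0634 = 1775.2
PMT = 1775.2 / 0.115686 = $15,345.04

$15,345.04


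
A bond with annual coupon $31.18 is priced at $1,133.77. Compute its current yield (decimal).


Formula: Current yield = annual coupon / price
Substituting: CY = $31.18 / $1,133.77
CY = 0.027501

0.027501


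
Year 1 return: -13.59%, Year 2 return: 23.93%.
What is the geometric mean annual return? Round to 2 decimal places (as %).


Formula: Geometric mean = ((1+r1)*(1+r2))^(1/2) - 1
Product: (1 + -0.1359) * (1 + 0.2393) = 0.8641 * 1.2393 = 1.070879
Square root: 1.070879^0.5 = 1.034833
Geometric mean = 1.034833 - 1 = 0.034833
As percentage: 3.48%

3.48%


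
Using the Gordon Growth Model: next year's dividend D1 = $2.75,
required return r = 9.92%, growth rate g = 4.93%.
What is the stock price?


Formula: P = D1 / (r - g)
Spread: r - g = 0.0992 - 0.0493 = 0.0499
Substituting: P = $2.75 / 0.0499
P = $55.11

$55.11


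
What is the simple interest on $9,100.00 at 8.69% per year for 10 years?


Formula: I = P * r * t
Substituting: I = $9,100.00 * 0.0869 * 10
Step: I = $9,100.00 * 0.869
I = $7,907.90

$7,907.90


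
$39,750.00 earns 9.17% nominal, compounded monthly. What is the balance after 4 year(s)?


Formula: FV = P * (1 + r/m)^(m*t)
Period rate: r/m = 0.0917 / 12 = 0.007642
Total periods: m*t = 12 * 4 = 48
Growth factor: (1 + 0.007642)^48 = 1.441098
FV = $39,750.00 * 1.441098 = $57,283.66

$57,283.66


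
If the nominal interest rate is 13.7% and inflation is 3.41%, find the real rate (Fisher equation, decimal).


Formula: (1 + r_real) = (1 + r_nom) / (1 + inflation)
Substituting: (1 + r_real) = 1.137 / 1.0341
(1 + r_real) = 1.099507
r_real = 1.099507 - 1 = 0.099507

0.099507


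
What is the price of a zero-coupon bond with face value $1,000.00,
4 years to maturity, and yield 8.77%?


Formula: Price = FV / (1 + r)^n
Substituting: Price = $1,000.00 / (1 + 0.0877)^4
Discount factor: (1.0877)^4 = 1.399705
Price = $1,000.00 / 1.399705 = $714.44

$714.44


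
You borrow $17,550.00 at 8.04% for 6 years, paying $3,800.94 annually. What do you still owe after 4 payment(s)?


Formula: Balance = PV*(1+r)^k - PMT*((1+r)^k - 1)/r
Growth: (1 + 0.0804)^4 = 1.362506
Accumulated factor: ((1+r)^k - 1)/r = 4.508776
Balance = $17,550.00 * 1.362506 - $3,800.94 * 4.508776
Balance = $6,774.39

$6,774.39


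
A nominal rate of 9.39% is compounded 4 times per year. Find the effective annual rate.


Formula: EAR = (1 + r/m)^m - 1
Period rate: r/m = 0.0939 / 4 = 0.023475
Compounding: (1 + 0.023475)^4 = 1.097259
EAR = 1.097259 - 1 = 0.097259

0.097259


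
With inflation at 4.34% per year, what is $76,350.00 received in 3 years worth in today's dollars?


Formula: Real value = nominal / (1 + inflation)^years
Price level: (1 + 0.0434)^3 = 1.135932
Real value = $76,350.00 / 1.135932 = $67,213.51

$67,213.51


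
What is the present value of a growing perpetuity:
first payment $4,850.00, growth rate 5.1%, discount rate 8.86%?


Formula: PV = C / (r - g)
Spread: r - g = 0.0886 - 0.051 = 0.0376
Substituting: PV = $4,850.00 / 0.0376
PV = $128,989.36

$128,989.36


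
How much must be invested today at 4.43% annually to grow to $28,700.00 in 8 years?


Formula: PV = FV / (1 + r)^n
Substituting: PV = $28,700.00 / (1 + 0.0443)^8
Discount factor: (1.0443)^8 = 1.414498
PV = $28,700.00 / 1.414498 = $20,289.89

$20,289.89


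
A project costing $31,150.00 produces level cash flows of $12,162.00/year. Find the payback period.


Formula: Payback = investment / annual cash flow
Substituting: Payback = $31,150.00 / $12,162.00
Payback = 2.5613 years

2.5613 years


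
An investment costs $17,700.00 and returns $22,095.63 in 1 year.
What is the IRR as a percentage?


Formula: IRR = C1/C0 - 1
Substituting: IRR = $22,095.63 / $17,700.00 - 1
Ratio: 1.248341 - 1 = 0.248341
IRR = 24.8341%

24.8341%


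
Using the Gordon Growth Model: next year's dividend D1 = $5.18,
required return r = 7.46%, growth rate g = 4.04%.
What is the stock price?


Formula: P = D1 / (r - g)
Spread: r - g = 0.0746 - 0.0404 = 0.0342
Substituting: P = $5.18 / 0.0342
P = $151.46

$151.46


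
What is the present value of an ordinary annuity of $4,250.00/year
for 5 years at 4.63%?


Formula: PV = PMT * (1 - (1+r)^(-n)) / r
Discount factor: (1 + 0.0463)^(-5) = 0.797478
Bracket: 1 - 0.797478 = 0.202522
PV = $4,250.00 * 0.202522 / 0.0463 = $18,590.01

$18,590.01


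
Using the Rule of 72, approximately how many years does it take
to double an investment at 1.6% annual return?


Formula: Years ≈ 72 / r
Substituting: Years ≈ 72 / 1.6
Years ≈ 45.0

45.0 years


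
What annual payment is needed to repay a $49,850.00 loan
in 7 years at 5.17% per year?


Formula: PMT = PV * r / (1 - (1+r)^(-n))
Denominator: 1 - (1 + 0.0517)^(-7) = 0.297321
Numerator: $49,850.00 * 0.0517 = 2577.245
PMT = 2577.245 / 0.297321 = $8,668.22

$8,668.22


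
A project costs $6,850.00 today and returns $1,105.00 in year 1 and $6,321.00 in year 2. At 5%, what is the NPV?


Formula: NPV = C0 + C1/(1+r) + C2/(1+r)^2
Discount C1: $1,105.00 / (1 + 0.05) = $1,052.38
Discount C2: $6,321.00 / (1 + 0.05)^2 = $5,733.33
NPV = -$6,850.00 + $1,052.38 + $5,733.33 = -$64.29

-$64.29


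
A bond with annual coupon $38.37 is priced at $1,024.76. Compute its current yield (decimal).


Formula: Current yield = annual coupon / price
Substituting: CY = $38.37 / $1,024.76
CY = 0.037443

0.037443


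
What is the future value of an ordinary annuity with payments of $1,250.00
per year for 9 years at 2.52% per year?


Formula: FV = PMT * ((1+r)^n - 1) / r
Growth factor: (1 + 0.0252)^9 = 1.251058
Numerator: 1.251058 - 1 = 0.251058
FV = $1,250.00 * 0.251058 / 0.0252 = $12,453.26

$12,453.26


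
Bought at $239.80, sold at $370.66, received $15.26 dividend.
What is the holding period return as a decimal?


Formula: HPR = (P1 - P0 + D) / P0
Gain: $370.66 - $239.80 + $15.26 = $146.12
HPR = $146.12 / $239.80 = 0.6093

0.6093


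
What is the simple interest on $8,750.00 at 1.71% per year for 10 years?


Formula: I = P * r * t
Substituting: I = $8,750.00 * 0.0171 * 10
Step: I = $8,750.00 * 0.171
I = $1,496.25

$1,496.25


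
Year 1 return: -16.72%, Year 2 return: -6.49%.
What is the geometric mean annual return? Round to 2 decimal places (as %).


Formula: Geometric mean = ((1+r1)*(1+r2))^(1/2) - 1
Product: (1 + -0.1672) * (1 + -0.0649) = 0.8328 * 0.9351 = 0.778751
Square root: 0.778751^0.5 = 0.882469
Geometric mean = 0.882469 - 1 = -0.117531
As percentage: -11.75%

-11.75%


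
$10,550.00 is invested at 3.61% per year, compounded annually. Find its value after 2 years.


Formula: FV = P * (1 + r)^n
Substituting: FV = $10,550.00 * (1 + 0.0361)^2
Growth factor: (1.0361)^2 = 1.073503
FV = $10,550.00 * 1.073503 = $11,325.46

$11,325.46


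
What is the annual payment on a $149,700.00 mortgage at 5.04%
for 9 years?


Formula: PMT = PV * r / (1 - (1+r)^(-n))
Denominator: 1 - (1 + 0.0504)^(-9) = 0.357597
Numerator: $149,700.00 * 0.0504 = 7544.88
PMT = 7544.88 / 0.357597 = $21,098.84

$21,098.84


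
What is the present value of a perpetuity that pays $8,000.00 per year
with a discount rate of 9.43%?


Formula: PV = C / r
Substituting: PV = $8,000.00 / 0.0943
PV = $84,835.63

$84,835.63


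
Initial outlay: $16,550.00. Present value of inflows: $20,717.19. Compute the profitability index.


Formula: PI = PV(cash flows) / initial investment
Substituting: PI = $20,717.19 / $16,550.00
PI = 1.2518

1.2518


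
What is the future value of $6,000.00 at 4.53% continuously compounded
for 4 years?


Formula: FV = P * e^(r*t)
Exponent: r*t = 0.0453 * 4 = 0.1812
e^(0.1812) = 1.198655
FV = $6,000.00 * 1.198655 = $7,191.93

$7,191.93


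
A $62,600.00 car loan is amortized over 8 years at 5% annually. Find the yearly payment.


Formula: PMT = PV * r / (1 - (1+r)^(-n))
Denominator: 1 - (1 + 0.05)^(-8) = 0.323161
Numerator: $62,600.00 * 0.05 = 3130.0
PMT = 3130.0 / 0.323161 = $9,685.59

$9,685.59


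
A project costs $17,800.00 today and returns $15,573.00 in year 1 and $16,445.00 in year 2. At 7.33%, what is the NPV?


Formula: NPV = C0 + C1/(1+r) + C2/(1+r)^2
Discount C1: $15,573.00 / (1 + 0.0733) = $14,509.46
Discount C2: $16,445.00 / (1 + 0.0733)^2 = $14,275.51
NPV = -$17,800.00 + $14,509.46 + $14,275.51 = $10,984.97

$10,984.97


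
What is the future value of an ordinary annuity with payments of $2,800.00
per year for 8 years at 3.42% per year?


Formula: FV = PMT * ((1+r)^n - 1) / r
Growth factor: (1 + 0.0342)^8 = 1.308688
Numerator: 1.308688 - 1 = 0.308688
FV = $2,800.00 * 0.308688 / 0.0342 = $25,272.74

$25,272.74


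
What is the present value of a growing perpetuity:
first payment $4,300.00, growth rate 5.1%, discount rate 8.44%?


Formula: PV = C / (r - g)
Spread: r - g = 0.0844 - 0.051 = 0.0334
Substituting: PV = $4,300.00 / 0.0334
PV = $128,742.51

$128,742.51


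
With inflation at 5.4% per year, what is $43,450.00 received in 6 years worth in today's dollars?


Formula: Real value = nominal / (1 + inflation)^years
Price level: (1 + 0.054)^6 = 1.37102
Real value = $43,450.00 / 1.37102 = $31,691.74

$31,691.74


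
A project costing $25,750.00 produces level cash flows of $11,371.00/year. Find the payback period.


Formula: Payback = investment / annual cash flow
Substituting: Payback = $25,750.00 / $11,371.00
Payback = 2.2645 years

2.2645 years


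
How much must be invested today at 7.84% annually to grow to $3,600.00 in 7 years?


Formula: PV = FV / (1 + r)^n
Substituting: PV = $3,600.00 / (1 + 0.0784)^7
Discount factor: (1.0784)^7 = 1.69613
PV = $3,600.00 / 1.69613 = $2,122.48

$2,122.48


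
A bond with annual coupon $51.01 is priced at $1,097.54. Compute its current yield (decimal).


Formula: Current yield = annual coupon / price
Substituting: CY = $51.01 / $1,097.54
CY = 0.046477

0.046477


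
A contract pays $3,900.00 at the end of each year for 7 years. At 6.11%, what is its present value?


Formula: PV = PMT * (1 - (1+r)^(-n)) / r
Discount factor: (1 + 0.0611)^(-7) = 0.660246
Bracket: 1 - 0.660246 = 0.339754
PV = $3,900.00 * 0.339754 / 0.0611 = $21,686.42

$21,686.42


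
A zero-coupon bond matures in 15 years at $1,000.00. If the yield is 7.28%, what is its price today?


Formula: Price = FV / (1 + r)^n
Substituting: Price = $1,000.00 / (1 + 0.0728)^15
Discount factor: (1.0728)^15 = 2.869336
Price = $1,000.00 / 2.869336 = $348.51

$348.51


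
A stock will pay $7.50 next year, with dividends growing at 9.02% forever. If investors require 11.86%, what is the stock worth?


Formula: P = D1 / (r - g)
Spread: r - g = 0.1186 - 0.0902 = 0.0284
Substituting: P = $7.50 / 0.0284
P = $264.08

$264.08


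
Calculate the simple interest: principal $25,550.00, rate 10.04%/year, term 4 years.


Formula: I = P * r * t
Substituting: I = $25,550.00 * 0.1004 * 4
Step: I = $25,550.00 * 0.4016
I = $10,260.88

$10,260.88


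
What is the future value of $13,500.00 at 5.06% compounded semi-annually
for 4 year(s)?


Formula: FV = P * (1 + r/m)^(m*t)
Period rate: r/m = 0.0506 / 2 = 0.0253
Total periods: m*t = 2 * 4 = 8
Growth factor: (1 + 0.0253)^8 = 1.221259
FV = $13,500.00 * 1.221259 = $16,486.99

$16,486.99


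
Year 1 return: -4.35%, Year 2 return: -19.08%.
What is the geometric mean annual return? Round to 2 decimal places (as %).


Formula: Geometric mean = ((1+r1)*(1+r2))^(1/2) - 1
Product: (1 + -0.0435) * (1 + -0.1908) = 0.9565 * 0.8092 = 0.774
Square root: 0.774^0.5 = 0.879773
Geometric mean = 0.879773 - 1 = -0.120227
As percentage: -12.02%

-12.02%


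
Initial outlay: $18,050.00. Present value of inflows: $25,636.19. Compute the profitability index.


Formula: PI = PV(cash flows) / initial investment
Substituting: PI = $25,636.19 / $18,050.00
PI = 1.4203

1.4203


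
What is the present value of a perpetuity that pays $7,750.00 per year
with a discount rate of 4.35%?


Formula: PV = C / r
Substituting: PV = $7,750.00 / 0.0435
PV = $178,160.92

$178,160.92


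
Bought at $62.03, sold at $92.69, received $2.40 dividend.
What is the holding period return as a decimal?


Formula: HPR = (P1 - P0 + D) / P0
Gain: $92.69 - $62.03 + $2.40 = $33.06
HPR = $33.06 / $62.03 = 0.533

0.533


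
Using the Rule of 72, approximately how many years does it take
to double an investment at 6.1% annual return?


Formula: Years ≈ 72 / r
Substituting: Years ≈ 72 / 6.1
Years ≈ 11.8

11.8 years


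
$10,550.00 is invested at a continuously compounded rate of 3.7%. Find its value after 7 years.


Formula: FV = P * e^(r*t)
Exponent: r*t = 0.037 * 7 = 0.259
e^(0.259) = 1.295634
FV = $10,550.00 * 1.295634 = $13,668.94

$13,668.94


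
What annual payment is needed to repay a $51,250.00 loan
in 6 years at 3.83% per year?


Formula: PMT = PV * r / (1 - (1+r)^(-n))
Denominator: 1 - (1 + 0.0383)^(-6) = 0.20189
Numerator: $51,250.00 * 0.0383 = 1962.875
PMT = 1962.875 / 0.20189 = $9,722.51

$9,722.51


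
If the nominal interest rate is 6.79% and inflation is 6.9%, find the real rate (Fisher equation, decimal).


Formula: (1 + r_real) = (1 + r_nom) / (1 + inflation)
Substituting: (1 + r_real) = 1.0679 / 1.069
(1 + r_real) = 0.998971
r_real = 0.998971 - 1 = -0.001029

-0.001029


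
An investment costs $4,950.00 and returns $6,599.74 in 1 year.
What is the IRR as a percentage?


Formula: IRR = C1/C0 - 1
Substituting: IRR = $6,599.74 / $4,950.00 - 1
Ratio: 1.333281 - 1 = 0.333281
IRR = 33.3281%

33.3281%


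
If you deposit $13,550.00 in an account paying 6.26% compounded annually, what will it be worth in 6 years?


Formula: FV = P * (1 + r)^n
Substituting: FV = $13,550.00 * (1 + 0.0626)^6
Growth factor: (1.0626)^6 = 1.439524
FV = $13,550.00 * 1.439524 = $19,505.55

$19,505.55


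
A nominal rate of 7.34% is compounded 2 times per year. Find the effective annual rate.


Formula: EAR = (1 + r/m)^m - 1
Period rate: r/m = 0.0734 / 2 = 0.0367
Compounding: (1 + 0.0367)^2 = 1.074747
EAR = 1.074747 - 1 = 0.074747

0.074747


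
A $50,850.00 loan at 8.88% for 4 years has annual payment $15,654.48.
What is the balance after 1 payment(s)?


Formula: Balance = PV*(1+r)^k - PMT*((1+r)^k - 1)/r
Growth: (1 + 0.0888)^1 = 1.0888
Accumulated factor: ((1+r)^k - 1)/r = 1.0
Balance = $50,850.00 * 1.0888 - $15,654.48 * 1.0
Balance = $39,711.00

$39,711.00


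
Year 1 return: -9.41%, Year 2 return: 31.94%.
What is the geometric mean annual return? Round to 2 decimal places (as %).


Formula: Geometric mean = ((1+r1)*(1+r2))^(1/2) - 1
Product: (1 + -0.0941) * (1 + 0.3194) = 0.9059 * 1.3194 = 1.195244
Square root: 1.195244^0.5 = 1.093272
Geometric mean = 1.093272 - 1 = 0.093272
As percentage: 9.33%

9.33%


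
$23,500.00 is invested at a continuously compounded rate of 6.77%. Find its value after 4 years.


Formula: FV = P * e^(r*t)
Exponent: r*t = 0.0677 * 4 = 0.2708
e^(0.2708) = 1.311013
FV = $23,500.00 * 1.311013 = $30,808.80

$30,808.80


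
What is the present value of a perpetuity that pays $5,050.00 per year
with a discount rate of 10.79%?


Formula: PV = C / r
Substituting: PV = $5,050.00 / 0.1079
PV = $46,802.59

$46,802.59


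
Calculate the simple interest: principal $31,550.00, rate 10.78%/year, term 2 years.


Formula: I = P * r * t
Substituting: I = $31,550.00 * 0.1078 * 2
Step: I = $31,550.00 * 0.2156
I = $6,802.18

$6,802.18


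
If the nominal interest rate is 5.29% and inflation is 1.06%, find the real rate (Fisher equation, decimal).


Formula: (1 + r_real) = (1 + r_nom) / (1 + inflation)
Substituting: (1 + r_real) = 1.0529 / 1.0106
(1 + r_real) = 1.041856
r_real = 1.041856 - 1 = 0.041856

0.041856


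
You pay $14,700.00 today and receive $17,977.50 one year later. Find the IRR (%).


Formula: IRR = C1/C0 - 1
Substituting: IRR = $17,977.50 / $14,700.00 - 1
Ratio: 1.222959 - 1 = 0.222959
IRR = 22.2959%

22.2959%
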